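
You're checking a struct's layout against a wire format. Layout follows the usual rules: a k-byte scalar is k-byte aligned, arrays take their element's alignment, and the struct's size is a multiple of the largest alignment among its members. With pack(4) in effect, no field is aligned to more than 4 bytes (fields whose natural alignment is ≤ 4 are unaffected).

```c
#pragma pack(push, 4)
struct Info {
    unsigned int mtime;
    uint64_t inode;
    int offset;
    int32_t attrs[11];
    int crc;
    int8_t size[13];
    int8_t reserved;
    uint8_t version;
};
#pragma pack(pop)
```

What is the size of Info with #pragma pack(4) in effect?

@0: mtime [4B, align 4] → 4
@4: inode [8B, align 4] → 12
@12: offset [4B, align 4] → 16
@16: attrs [44B, align 4] → 60
@60: crc [4B, align 4] → 64
@64: size [13B, align 1] → 77
@77: reserved [1B, align 1] → 78
@78: version [1B, align 1] → 79
+1 tail pad (align 4)
size 80, align 4

80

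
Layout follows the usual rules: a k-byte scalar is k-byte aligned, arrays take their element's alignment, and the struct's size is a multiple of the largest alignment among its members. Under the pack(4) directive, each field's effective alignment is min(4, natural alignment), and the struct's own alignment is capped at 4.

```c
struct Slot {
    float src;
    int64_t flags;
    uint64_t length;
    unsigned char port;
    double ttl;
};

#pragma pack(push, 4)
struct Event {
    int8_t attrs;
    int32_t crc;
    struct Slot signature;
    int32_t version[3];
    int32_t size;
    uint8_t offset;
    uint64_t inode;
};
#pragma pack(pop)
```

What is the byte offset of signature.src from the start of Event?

Slot: src at 0 (size 4, align 4) → ends 4; pad 4 to align 8 for flags; flags at 8 (size 8, align 8) → ends 16; length at 16 (size 8, align 8) → ends 24; port at 24 (size 1, align 1) → ends 25; pad 7 to align 8 for ttl; ttl at 32 (size 8, align 8) → ends 40; total 40 bytes, alignment 8
attrs at 0 (size 1, align 1) → ends 1
pad 3 to align 4 for crc
crc at 4 (size 4, align 4) → ends 8
signature at 8 (size 40, align 4) → ends 48
within Slot: src at 0
8 + 0 = 8

8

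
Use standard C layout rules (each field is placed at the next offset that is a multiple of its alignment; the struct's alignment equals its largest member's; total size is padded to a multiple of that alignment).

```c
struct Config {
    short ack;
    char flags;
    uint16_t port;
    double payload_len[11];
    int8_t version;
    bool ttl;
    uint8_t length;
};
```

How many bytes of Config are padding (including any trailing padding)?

8

ack at 0 (size 2, align 2) → ends 2
flags at 2 (size 1, align 1) → ends 3
pad 1 to align 2 for port
port at 4 (size 2, align 2) → ends 6
pad 2 to align 8 for payload_len
payload_len at 8 (size 88, align 8) → ends 96
version at 96 (size 1, align 1) → ends 97
ttl at 97 (size 1, align 1) → ends 98
length at 98 (size 1, align 1) → ends 99
tail pad 5 to reach multiple of 8
total 104 bytes, alignment 8
data bytes 96, size 104 → padding 8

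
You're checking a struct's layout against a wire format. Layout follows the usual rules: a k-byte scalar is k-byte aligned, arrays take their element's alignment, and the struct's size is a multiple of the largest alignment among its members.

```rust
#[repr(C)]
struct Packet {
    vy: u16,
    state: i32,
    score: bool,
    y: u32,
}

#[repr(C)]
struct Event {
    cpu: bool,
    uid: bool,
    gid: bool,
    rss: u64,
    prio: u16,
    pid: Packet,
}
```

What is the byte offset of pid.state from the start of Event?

Packet: 0..2  vy  (2B, 2-aligned); 2..4  -- padding (2B); 4..8  state  (4B, 4-aligned); 8..9  score  (1B, 1-aligned); 9..12  -- padding (3B); 12..16  y  (4B, 4-aligned); sizeof = 16, alignof = 4
0..1  cpu  (1B, 1-aligned)
1..2  uid  (1B, 1-aligned)
2..3  gid  (1B, 1-aligned)
3..8  -- padding (5B)
8..16  rss  (8B, 8-aligned)
16..18  prio  (2B, 2-aligned)
18..20  -- padding (2B)
20..36  pid  (16B, 4-aligned)
within Packet: state at 4
20 + 4 = 24

24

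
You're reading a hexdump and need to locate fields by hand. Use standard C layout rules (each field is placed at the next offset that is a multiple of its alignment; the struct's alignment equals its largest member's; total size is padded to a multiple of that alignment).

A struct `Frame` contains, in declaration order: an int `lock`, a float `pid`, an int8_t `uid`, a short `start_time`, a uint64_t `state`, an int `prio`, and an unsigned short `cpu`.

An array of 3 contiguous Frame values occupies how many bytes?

lock at 0 (size 4, align 4) → ends 4
pid at 4 (size 4, align 4) → ends 8
uid at 8 (size 1, align 1) → ends 9
pad 1 to align 2 for start_time
start_time at 10 (size 2, align 2) → ends 12
pad 4 to align 8 for state
state at 16 (size 8, align 8) → ends 24
prio at 24 (size 4, align 4) → ends 28
cpu at 28 (size 2, align 2) → ends 30
tail pad 2 to reach multiple of 8
total 32 bytes, alignment 8
array of 3: 3 × 32 = 96

96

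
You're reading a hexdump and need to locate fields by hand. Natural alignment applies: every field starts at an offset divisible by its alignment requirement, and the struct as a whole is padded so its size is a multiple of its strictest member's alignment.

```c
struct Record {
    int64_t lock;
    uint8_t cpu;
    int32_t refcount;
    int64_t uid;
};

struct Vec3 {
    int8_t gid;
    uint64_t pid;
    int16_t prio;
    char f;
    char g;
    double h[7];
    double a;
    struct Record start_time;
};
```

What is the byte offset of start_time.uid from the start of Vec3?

104

Record: 0..8  lock  (8B, 8-aligned); 8..9  cpu  (1B, 1-aligned); 9..12  -- padding (3B); 12..16  refcount  (4B, 4-aligned); 16..24  uid  (8B, 8-aligned); sizeof = 24, alignof = 8
0..1  gid  (1B, 1-aligned)
1..8  -- padding (7B)
8..16  pid  (8B, 8-aligned)
16..18  prio  (2B, 2-aligned)
18..19  f  (1B, 1-aligned)
19..20  g  (1B, 1-aligned)
20..24  -- padding (4B)
24..80  h  (56B, 8-aligned)
80..88  a  (8B, 8-aligned)
88..112  start_time  (24B, 8-aligned)
within Record: uid at 16
88 + 16 = 104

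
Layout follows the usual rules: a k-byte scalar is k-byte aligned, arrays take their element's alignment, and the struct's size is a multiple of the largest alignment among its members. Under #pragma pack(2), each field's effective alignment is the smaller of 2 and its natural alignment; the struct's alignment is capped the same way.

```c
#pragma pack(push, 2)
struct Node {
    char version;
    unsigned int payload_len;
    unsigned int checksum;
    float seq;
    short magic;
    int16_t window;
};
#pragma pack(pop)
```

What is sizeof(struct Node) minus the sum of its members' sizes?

@0: version [1B, align 1] → 1
+1 pad (align 2)
@2: payload_len [4B, align 2] → 6
@6: checksum [4B, align 2] → 10
@10: seq [4B, align 2] → 14
@14: magic [2B, align 2] → 16
@16: window [2B, align 2] → 18
size 18, align 2
data bytes 17, size 18 → padding 1

1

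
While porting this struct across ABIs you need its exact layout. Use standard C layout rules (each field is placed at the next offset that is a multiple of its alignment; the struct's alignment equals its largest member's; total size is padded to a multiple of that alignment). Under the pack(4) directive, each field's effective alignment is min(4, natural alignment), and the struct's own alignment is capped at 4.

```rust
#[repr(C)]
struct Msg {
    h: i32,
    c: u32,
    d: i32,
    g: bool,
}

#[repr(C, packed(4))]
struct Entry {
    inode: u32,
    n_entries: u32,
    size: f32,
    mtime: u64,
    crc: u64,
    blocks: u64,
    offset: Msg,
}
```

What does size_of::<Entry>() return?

Msg: @0: h [4B, align 4] → 4; @4: c [4B, align 4] → 8; @8: d [4B, align 4] → 12; @12: g [1B, align 1] → 13; +3 tail pad (align 4); size 16, align 4
@0: inode [4B, align 4] → 4
@4: n_entries [4B, align 4] → 8
@8: size [4B, align 4] → 12
@12: mtime [8B, align 4] → 20
@20: crc [8B, align 4] → 28
@28: blocks [8B, align 4] → 36
@36: offset [16B, align 4] → 52
size 52, align 4

52 bytes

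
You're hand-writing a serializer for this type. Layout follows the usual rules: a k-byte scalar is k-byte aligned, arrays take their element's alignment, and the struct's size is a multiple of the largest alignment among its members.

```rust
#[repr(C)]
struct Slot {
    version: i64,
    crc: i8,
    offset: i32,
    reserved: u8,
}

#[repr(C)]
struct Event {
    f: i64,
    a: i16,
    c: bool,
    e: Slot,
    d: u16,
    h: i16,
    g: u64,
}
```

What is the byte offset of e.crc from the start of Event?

Slot: 0..8  version  (8B, 8-aligned); 8..9  crc  (1B, 1-aligned); 9..12  -- padding (3B); 12..16  offset  (4B, 4-aligned); 16..17  reserved  (1B, 1-aligned); 17..24  -- tail padding (7B); sizeof = 24, alignof = 8
0..8  f  (8B, 8-aligned)
8..10  a  (2B, 2-aligned)
10..11  c  (1B, 1-aligned)
11..16  -- padding (5B)
16..40  e  (24B, 8-aligned)
within Slot: crc at 8
16 + 8 = 24

24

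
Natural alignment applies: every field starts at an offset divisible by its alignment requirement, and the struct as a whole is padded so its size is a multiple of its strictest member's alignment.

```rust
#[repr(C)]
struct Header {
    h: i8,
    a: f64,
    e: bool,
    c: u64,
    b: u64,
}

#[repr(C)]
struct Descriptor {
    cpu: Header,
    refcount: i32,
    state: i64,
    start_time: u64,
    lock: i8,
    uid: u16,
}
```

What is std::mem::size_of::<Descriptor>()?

Header: 0..1  h  (1B, 1-aligned); 1..8  -- padding (7B); 8..16  a  (8B, 8-aligned); 16..17  e  (1B, 1-aligned); 17..24  -- padding (7B); 24..32  c  (8B, 8-aligned); 32..40  b  (8B, 8-aligned); sizeof = 40, alignof = 8
0..40  cpu  (40B, 8-aligned)
40..44  refcount  (4B, 4-aligned)
44..48  -- padding (4B)
48..56  state  (8B, 8-aligned)
56..64  start_time  (8B, 8-aligned)
64..65  lock  (1B, 1-aligned)
65..66  -- padding (1B)
66..68  uid  (2B, 2-aligned)
68..72  -- tail padding (4B)
sizeof = 72, alignof = 8

72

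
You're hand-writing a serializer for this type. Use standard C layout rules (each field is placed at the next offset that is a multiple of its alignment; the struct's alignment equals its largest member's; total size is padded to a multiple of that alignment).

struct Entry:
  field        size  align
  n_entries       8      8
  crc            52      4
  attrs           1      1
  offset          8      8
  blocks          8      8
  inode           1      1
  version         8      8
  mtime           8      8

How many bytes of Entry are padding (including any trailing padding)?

0..8  n_entries  (8B, 8-aligned)
8..60  crc  (52B, 4-aligned)
60..61  attrs  (1B, 1-aligned)
61..64  -- padding (3B)
64..72  offset  (8B, 8-aligned)
72..80  blocks  (8B, 8-aligned)
80..81  inode  (1B, 1-aligned)
81..88  -- padding (7B)
88..96  version  (8B, 8-aligned)
96..104  mtime  (8B, 8-aligned)
sizeof = 104, alignof = 8
data bytes 94, size 104 → padding 10

10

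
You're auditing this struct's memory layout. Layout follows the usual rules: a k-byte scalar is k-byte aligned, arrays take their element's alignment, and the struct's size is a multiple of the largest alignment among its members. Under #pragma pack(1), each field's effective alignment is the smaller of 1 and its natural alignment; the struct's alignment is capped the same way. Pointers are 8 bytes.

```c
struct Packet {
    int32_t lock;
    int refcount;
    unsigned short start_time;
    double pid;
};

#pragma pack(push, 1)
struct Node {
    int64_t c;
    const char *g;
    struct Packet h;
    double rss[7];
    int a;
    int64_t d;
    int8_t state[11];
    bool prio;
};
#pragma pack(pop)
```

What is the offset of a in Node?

Packet: lock at 0 (size 4, align 4) → ends 4; refcount at 4 (size 4, align 4) → ends 8; start_time at 8 (size 2, align 2) → ends 10; pad 6 to align 8 for pid; pid at 16 (size 8, align 8) → ends 24; total 24 bytes, alignment 8
c at 0 (size 8, align 1) → ends 8
g at 8 (size 8, align 1) → ends 16
h at 16 (size 24, align 1) → ends 40
rss at 40 (size 56, align 1) → ends 96
a at 96 (size 4, align 1) → ends 100

96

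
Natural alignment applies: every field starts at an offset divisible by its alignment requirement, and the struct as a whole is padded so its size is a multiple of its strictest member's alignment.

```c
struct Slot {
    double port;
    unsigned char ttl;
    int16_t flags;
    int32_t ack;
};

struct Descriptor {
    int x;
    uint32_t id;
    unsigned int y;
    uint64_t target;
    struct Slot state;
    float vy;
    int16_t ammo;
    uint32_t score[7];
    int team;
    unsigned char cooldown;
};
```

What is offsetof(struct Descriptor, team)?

Slot: port at 0 (size 8, align 8) → ends 8; ttl at 8 (size 1, align 1) → ends 9; pad 1 to align 2 for flags; flags at 10 (size 2, align 2) → ends 12; ack at 12 (size 4, align 4) → ends 16; total 16 bytes, alignment 8
x at 0 (size 4, align 4) → ends 4
id at 4 (size 4, align 4) → ends 8
y at 8 (size 4, align 4) → ends 12
pad 4 to align 8 for target
target at 16 (size 8, align 8) → ends 24
state at 24 (size 16, align 8) → ends 40
vy at 40 (size 4, align 4) → ends 44
ammo at 44 (size 2, align 2) → ends 46
pad 2 to align 4 for score
score at 48 (size 28, align 4) → ends 76
team at 76 (size 4, align 4) → ends 80

76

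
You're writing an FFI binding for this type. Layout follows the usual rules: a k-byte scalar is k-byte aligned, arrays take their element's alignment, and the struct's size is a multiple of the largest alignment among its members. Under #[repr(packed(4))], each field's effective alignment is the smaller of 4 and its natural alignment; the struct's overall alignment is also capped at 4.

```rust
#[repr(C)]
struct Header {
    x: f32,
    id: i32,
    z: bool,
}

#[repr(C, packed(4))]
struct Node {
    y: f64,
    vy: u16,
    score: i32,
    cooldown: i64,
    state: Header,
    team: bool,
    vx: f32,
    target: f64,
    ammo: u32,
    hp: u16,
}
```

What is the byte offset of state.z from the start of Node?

Header: x at 0 (size 4, align 4) → ends 4; id at 4 (size 4, align 4) → ends 8; z at 8 (size 1, align 1) → ends 9; tail pad 3 to reach multiple of 4; total 12 bytes, alignment 4
y at 0 (size 8, align 4) → ends 8
vy at 8 (size 2, align 2) → ends 10
pad 2 to align 4 for score
score at 12 (size 4, align 4) → ends 16
cooldown at 16 (size 8, align 4) → ends 24
state at 24 (size 12, align 4) → ends 36
within Header: z at 8
24 + 8 = 32

32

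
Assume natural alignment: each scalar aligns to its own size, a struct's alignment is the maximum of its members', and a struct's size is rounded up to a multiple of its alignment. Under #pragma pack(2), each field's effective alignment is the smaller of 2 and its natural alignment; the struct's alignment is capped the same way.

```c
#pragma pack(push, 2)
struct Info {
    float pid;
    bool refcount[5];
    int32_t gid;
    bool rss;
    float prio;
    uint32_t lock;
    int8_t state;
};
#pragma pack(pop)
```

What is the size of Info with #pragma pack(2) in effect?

26

@0: pid [4B, align 2] → 4
@4: refcount [5B, align 1] → 9
+1 pad (align 2)
@10: gid [4B, align 2] → 14
@14: rss [1B, align 1] → 15
+1 pad (align 2)
@16: prio [4B, align 2] → 20
@20: lock [4B, align 2] → 24
@24: state [1B, align 1] → 25
+1 tail pad (align 2)
size 26, align 2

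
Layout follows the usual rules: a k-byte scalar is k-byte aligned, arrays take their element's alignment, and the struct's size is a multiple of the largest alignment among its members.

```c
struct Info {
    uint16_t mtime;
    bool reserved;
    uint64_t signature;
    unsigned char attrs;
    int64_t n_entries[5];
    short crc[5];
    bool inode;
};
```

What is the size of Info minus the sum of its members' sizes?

mtime at 0 (size 2, align 2) → ends 2
reserved at 2 (size 1, align 1) → ends 3
pad 5 to align 8 for signature
signature at 8 (size 8, align 8) → ends 16
attrs at 16 (size 1, align 1) → ends 17
pad 7 to align 8 for n_entries
n_entries at 24 (size 40, align 8) → ends 64
crc at 64 (size 10, align 2) → ends 74
inode at 74 (size 1, align 1) → ends 75
tail pad 5 to reach multiple of 8
total 80 bytes, alignment 8
data bytes 63, size 80 → padding 17

17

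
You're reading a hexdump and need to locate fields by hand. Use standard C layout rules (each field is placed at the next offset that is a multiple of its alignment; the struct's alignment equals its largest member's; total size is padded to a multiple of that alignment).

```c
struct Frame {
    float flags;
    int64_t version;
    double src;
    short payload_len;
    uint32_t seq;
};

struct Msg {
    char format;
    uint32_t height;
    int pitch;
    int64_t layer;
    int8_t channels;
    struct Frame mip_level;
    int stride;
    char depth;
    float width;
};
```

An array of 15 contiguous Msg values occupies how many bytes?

Frame: @0: flags [4B, align 4] → 4; +4 pad (align 8); @8: version [8B, align 8] → 16; @16: src [8B, align 8] → 24; @24: payload_len [2B, align 2] → 26; +2 pad (align 4); @28: seq [4B, align 4] → 32; size 32, align 8
@0: format [1B, align 1] → 1
+3 pad (align 4)
@4: height [4B, align 4] → 8
@8: pitch [4B, align 4] → 12
+4 pad (align 8)
@16: layer [8B, align 8] → 24
@24: channels [1B, align 1] → 25
+7 pad (align 8)
@32: mip_level [32B, align 8] → 64
@64: stride [4B, align 4] → 68
@68: depth [1B, align 1] → 69
+3 pad (align 4)
@72: width [4B, align 4] → 76
+4 tail pad (align 8)
size 80, align 8
array of 15: 15 × 80 = 1200

1200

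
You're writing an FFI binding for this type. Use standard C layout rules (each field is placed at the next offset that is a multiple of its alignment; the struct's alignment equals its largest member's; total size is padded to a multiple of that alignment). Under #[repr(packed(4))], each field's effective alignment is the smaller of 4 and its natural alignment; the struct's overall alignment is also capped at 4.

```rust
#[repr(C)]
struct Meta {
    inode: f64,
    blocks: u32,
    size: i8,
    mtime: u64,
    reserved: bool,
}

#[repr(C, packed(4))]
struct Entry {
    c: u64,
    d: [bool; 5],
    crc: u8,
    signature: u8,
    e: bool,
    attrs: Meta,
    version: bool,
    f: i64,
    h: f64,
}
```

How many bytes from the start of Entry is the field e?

15

Meta: 0..8  inode  (8B, 8-aligned); 8..12  blocks  (4B, 4-aligned); 12..13  size  (1B, 1-aligned); 13..16  -- padding (3B); 16..24  mtime  (8B, 8-aligned); 24..25  reserved  (1B, 1-aligned); 25..32  -- tail padding (7B); sizeof = 32, alignof = 8
0..8  c  (8B, 4-aligned)
8..13  d  (5B, 1-aligned)
13..14  crc  (1B, 1-aligned)
14..15  signature  (1B, 1-aligned)
15..16  e  (1B, 1-aligned)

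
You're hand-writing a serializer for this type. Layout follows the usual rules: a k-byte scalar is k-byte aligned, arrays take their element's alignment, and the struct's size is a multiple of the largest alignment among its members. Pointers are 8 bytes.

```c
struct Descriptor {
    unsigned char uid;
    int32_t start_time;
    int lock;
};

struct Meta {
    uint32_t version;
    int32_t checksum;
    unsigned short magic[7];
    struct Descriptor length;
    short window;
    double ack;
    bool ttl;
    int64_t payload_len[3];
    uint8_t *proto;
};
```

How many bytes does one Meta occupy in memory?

88

Descriptor: 0..1  uid  (1B, 1-aligned); 1..4  -- padding (3B); 4..8  start_time  (4B, 4-aligned); 8..12  lock  (4B, 4-aligned); sizeof = 12, alignof = 4
0..4  version  (4B, 4-aligned)
4..8  checksum  (4B, 4-aligned)
8..22  magic  (14B, 2-aligned)
22..24  -- padding (2B)
24..36  length  (12B, 4-aligned)
36..38  window  (2B, 2-aligned)
38..40  -- padding (2B)
40..48  ack  (8B, 8-aligned)
48..49  ttl  (1B, 1-aligned)
49..56  -- padding (7B)
56..80  payload_len  (24B, 8-aligned)
80..88  proto  (8B, 8-aligned)
sizeof = 88, alignof = 8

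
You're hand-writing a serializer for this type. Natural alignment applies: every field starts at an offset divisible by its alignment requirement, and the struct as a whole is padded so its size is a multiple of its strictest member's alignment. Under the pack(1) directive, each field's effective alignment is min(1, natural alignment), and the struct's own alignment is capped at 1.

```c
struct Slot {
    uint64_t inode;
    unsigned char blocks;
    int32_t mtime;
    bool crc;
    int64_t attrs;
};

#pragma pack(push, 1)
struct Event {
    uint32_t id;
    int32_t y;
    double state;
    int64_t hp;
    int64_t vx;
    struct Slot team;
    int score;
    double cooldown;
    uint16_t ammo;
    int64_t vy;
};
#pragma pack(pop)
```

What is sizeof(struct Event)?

86 bytes

Slot: @0: inode [8B, align 8] → 8; @8: blocks [1B, align 1] → 9; +3 pad (align 4); @12: mtime [4B, align 4] → 16; @16: crc [1B, align 1] → 17; +7 pad (align 8); @24: attrs [8B, align 8] → 32; size 32, align 8
@0: id [4B, align 1] → 4
@4: y [4B, align 1] → 8
@8: state [8B, align 1] → 16
@16: hp [8B, align 1] → 24
@24: vx [8B, align 1] → 32
@32: team [32B, align 1] → 64
@64: score [4B, align 1] → 68
@68: cooldown [8B, align 1] → 76
@76: ammo [2B, align 1] → 78
@78: vy [8B, align 1] → 86
size 86, align 1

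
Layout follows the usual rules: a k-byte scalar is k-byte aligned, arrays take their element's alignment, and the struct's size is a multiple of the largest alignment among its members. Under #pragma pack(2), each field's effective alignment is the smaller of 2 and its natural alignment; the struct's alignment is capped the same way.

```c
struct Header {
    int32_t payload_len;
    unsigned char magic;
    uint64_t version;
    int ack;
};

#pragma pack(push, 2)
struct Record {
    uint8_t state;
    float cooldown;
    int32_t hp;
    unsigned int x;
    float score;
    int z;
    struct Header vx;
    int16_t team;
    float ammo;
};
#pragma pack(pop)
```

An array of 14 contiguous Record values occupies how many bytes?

Header: 0..4  payload_len  (4B, 4-aligned); 4..5  magic  (1B, 1-aligned); 5..8  -- padding (3B); 8..16  version  (8B, 8-aligned); 16..20  ack  (4B, 4-aligned); 20..24  -- tail padding (4B); sizeof = 24, alignof = 8
0..1  state  (1B, 1-aligned)
1..2  -- padding (1B)
2..6  cooldown  (4B, 2-aligned)
6..10  hp  (4B, 2-aligned)
10..14  x  (4B, 2-aligned)
14..18  score  (4B, 2-aligned)
18..22  z  (4B, 2-aligned)
22..46  vx  (24B, 2-aligned)
46..48  team  (2B, 2-aligned)
48..52  ammo  (4B, 2-aligned)
sizeof = 52, alignof = 2
array of 14: 14 × 52 = 728

728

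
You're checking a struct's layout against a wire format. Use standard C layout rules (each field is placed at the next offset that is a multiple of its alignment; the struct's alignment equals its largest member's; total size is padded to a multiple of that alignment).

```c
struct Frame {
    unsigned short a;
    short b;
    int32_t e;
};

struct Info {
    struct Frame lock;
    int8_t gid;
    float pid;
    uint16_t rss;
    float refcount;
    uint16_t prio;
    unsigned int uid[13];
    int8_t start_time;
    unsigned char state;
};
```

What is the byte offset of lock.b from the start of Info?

2

Frame: @0: a [2B, align 2] → 2; @2: b [2B, align 2] → 4; @4: e [4B, align 4] → 8; size 8, align 4
@0: lock [8B, align 4] → 8
within Frame: b at 2
0 + 2 = 2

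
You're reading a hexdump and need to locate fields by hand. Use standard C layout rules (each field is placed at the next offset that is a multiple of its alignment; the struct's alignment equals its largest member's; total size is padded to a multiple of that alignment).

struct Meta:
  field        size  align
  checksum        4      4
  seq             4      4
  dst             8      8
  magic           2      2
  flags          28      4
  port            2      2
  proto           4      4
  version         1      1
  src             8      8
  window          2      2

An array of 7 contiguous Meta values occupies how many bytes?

560

checksum at 0 (size 4, align 4) → ends 4
seq at 4 (size 4, align 4) → ends 8
dst at 8 (size 8, align 8) → ends 16
magic at 16 (size 2, align 2) → ends 18
pad 2 to align 4 for flags
flags at 20 (size 28, align 4) → ends 48
port at 48 (size 2, align 2) → ends 50
pad 2 to align 4 for proto
proto at 52 (size 4, align 4) → ends 56
version at 56 (size 1, align 1) → ends 57
pad 7 to align 8 for src
src at 64 (size 8, align 8) → ends 72
window at 72 (size 2, align 2) → ends 74
tail pad 6 to reach multiple of 8
total 80 bytes, alignment 8
array of 7: 7 × 80 = 560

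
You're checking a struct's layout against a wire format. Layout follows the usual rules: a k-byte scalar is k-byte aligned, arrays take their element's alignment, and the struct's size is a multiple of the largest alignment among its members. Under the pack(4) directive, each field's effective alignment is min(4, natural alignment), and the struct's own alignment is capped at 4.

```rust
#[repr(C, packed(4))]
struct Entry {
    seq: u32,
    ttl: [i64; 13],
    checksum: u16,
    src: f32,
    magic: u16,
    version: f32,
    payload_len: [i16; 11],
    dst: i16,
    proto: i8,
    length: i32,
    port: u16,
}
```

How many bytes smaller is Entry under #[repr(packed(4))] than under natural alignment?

natural layout:
  @0: seq [4B, align 4] → 4
  +4 pad (align 8)
  @8: ttl [104B, align 8] → 112
  @112: checksum [2B, align 2] → 114
  +2 pad (align 4)
  @116: src [4B, align 4] → 120
  @120: magic [2B, align 2] → 122
  +2 pad (align 4)
  @124: version [4B, align 4] → 128
  @128: payload_len [22B, align 2] → 150
  @150: dst [2B, align 2] → 152
  @152: proto [1B, align 1] → 153
  +3 pad (align 4)
  @156: length [4B, align 4] → 160
  @160: port [2B, align 2] → 162
  +6 tail pad (align 8)
  size 168, align 8
packed(4) layout:
  @0: seq [4B, align 4] → 4
  @4: ttl [104B, align 4] → 108
  @108: checksum [2B, align 2] → 110
  +2 pad (align 4)
  @112: src [4B, align 4] → 116
  @116: magic [2B, align 2] → 118
  +2 pad (align 4)
  @120: version [4B, align 4] → 124
  @124: payload_len [22B, align 2] → 146
  @146: dst [2B, align 2] → 148
  @148: proto [1B, align 1] → 149
  +3 pad (align 4)
  @152: length [4B, align 4] → 156
  @156: port [2B, align 2] → 158
  +2 tail pad (align 4)
  size 160, align 4
168 − 160 = 8

8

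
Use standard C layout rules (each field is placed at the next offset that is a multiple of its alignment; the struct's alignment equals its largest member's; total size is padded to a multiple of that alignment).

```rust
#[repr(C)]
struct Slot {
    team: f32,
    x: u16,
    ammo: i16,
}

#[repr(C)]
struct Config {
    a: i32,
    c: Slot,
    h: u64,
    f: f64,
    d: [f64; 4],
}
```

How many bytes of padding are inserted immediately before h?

4

Slot: team at 0 (size 4, align 4) → ends 4; x at 4 (size 2, align 2) → ends 6; ammo at 6 (size 2, align 2) → ends 8; total 8 bytes, alignment 4
a at 0 (size 4, align 4) → ends 4
c at 4 (size 8, align 4) → ends 12
pad 4 to align 8 for h
h at 16 (size 8, align 8) → ends 24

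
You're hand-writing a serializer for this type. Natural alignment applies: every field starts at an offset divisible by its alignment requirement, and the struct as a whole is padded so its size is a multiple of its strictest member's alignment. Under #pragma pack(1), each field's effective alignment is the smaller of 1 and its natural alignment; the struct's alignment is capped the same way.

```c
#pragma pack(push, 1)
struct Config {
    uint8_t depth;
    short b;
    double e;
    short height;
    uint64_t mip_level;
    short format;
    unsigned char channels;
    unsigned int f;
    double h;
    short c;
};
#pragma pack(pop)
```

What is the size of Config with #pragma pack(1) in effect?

38

depth at 0 (size 1, align 1) → ends 1
b at 1 (size 2, align 1) → ends 3
e at 3 (size 8, align 1) → ends 11
height at 11 (size 2, align 1) → ends 13
mip_level at 13 (size 8, align 1) → ends 21
format at 21 (size 2, align 1) → ends 23
channels at 23 (size 1, align 1) → ends 24
f at 24 (size 4, align 1) → ends 28
h at 28 (size 8, align 1) → ends 36
c at 36 (size 2, align 1) → ends 38
total 38 bytes, alignment 1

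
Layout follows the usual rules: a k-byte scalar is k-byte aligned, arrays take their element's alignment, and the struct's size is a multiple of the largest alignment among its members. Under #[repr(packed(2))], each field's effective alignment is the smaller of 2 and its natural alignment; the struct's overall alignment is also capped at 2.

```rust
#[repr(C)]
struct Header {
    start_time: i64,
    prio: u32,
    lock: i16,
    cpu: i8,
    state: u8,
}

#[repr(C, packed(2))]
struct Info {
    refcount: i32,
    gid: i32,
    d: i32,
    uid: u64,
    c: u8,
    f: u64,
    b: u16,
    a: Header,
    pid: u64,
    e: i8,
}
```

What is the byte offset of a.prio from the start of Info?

Header: 0..8  start_time  (8B, 8-aligned); 8..12  prio  (4B, 4-aligned); 12..14  lock  (2B, 2-aligned); 14..15  cpu  (1B, 1-aligned); 15..16  state  (1B, 1-aligned); sizeof = 16, alignof = 8
0..4  refcount  (4B, 2-aligned)
4..8  gid  (4B, 2-aligned)
8..12  d  (4B, 2-aligned)
12..20  uid  (8B, 2-aligned)
20..21  c  (1B, 1-aligned)
21..22  -- padding (1B)
22..30  f  (8B, 2-aligned)
30..32  b  (2B, 2-aligned)
32..48  a  (16B, 2-aligned)
within Header: prio at 8
32 + 8 = 40

40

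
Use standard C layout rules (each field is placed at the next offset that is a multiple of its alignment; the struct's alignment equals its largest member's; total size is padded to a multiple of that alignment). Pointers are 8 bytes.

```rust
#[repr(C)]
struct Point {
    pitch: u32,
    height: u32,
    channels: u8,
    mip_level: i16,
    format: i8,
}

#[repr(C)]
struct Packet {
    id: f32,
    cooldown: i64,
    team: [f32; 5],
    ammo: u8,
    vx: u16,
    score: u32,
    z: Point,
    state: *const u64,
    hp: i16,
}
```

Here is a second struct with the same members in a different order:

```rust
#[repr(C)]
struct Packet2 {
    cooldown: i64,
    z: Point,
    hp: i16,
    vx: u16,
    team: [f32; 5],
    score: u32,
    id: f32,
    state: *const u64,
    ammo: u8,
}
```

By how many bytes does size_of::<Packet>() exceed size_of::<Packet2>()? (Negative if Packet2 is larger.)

8

Point: 0..4  pitch  (4B, 4-aligned); 4..8  height  (4B, 4-aligned); 8..9  channels  (1B, 1-aligned); 9..10  -- padding (1B); 10..12  mip_level  (2B, 2-aligned); 12..13  format  (1B, 1-aligned); 13..16  -- tail padding (3B); sizeof = 16, alignof = 4
0..4  id  (4B, 4-aligned)
4..8  -- padding (4B)
8..16  cooldown  (8B, 8-aligned)
16..36  team  (20B, 4-aligned)
36..37  ammo  (1B, 1-aligned)
37..38  -- padding (1B)
38..40  vx  (2B, 2-aligned)
40..44  score  (4B, 4-aligned)
44..60  z  (16B, 4-aligned)
60..64  -- padding (4B)
64..72  state  (8B, 8-aligned)
72..74  hp  (2B, 2-aligned)
74..80  -- tail padding (6B)
sizeof = 80, alignof = 8
— Packet2 —
0..8  cooldown  (8B, 8-aligned)
8..24  z  (16B, 4-aligned)
24..26  hp  (2B, 2-aligned)
26..28  vx  (2B, 2-aligned)
28..48  team  (20B, 4-aligned)
48..52  score  (4B, 4-aligned)
52..56  id  (4B, 4-aligned)
56..64  state  (8B, 8-aligned)
64..65  ammo  (1B, 1-aligned)
65..72  -- tail padding (7B)
sizeof = 72, alignof = 8
80 − 72 = 8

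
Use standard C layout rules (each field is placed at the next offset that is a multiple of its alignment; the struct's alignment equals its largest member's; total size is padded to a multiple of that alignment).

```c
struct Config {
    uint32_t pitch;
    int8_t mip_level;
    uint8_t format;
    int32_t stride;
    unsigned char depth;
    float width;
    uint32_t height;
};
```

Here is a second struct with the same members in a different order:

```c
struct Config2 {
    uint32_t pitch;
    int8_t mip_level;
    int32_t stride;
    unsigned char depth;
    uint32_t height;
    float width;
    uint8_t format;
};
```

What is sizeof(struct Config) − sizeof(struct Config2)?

-4

0..4  pitch  (4B, 4-aligned)
4..5  mip_level  (1B, 1-aligned)
5..6  format  (1B, 1-aligned)
6..8  -- padding (2B)
8..12  stride  (4B, 4-aligned)
12..13  depth  (1B, 1-aligned)
13..16  -- padding (3B)
16..20  width  (4B, 4-aligned)
20..24  height  (4B, 4-aligned)
sizeof = 24, alignof = 4
— Config2 —
0..4  pitch  (4B, 4-aligned)
4..5  mip_level  (1B, 1-aligned)
5..8  -- padding (3B)
8..12  stride  (4B, 4-aligned)
12..13  depth  (1B, 1-aligned)
13..16  -- padding (3B)
16..20  height  (4B, 4-aligned)
20..24  width  (4B, 4-aligned)
24..25  format  (1B, 1-aligned)
25..28  -- tail padding (3B)
sizeof = 28, alignof = 4
24 − 28 = -4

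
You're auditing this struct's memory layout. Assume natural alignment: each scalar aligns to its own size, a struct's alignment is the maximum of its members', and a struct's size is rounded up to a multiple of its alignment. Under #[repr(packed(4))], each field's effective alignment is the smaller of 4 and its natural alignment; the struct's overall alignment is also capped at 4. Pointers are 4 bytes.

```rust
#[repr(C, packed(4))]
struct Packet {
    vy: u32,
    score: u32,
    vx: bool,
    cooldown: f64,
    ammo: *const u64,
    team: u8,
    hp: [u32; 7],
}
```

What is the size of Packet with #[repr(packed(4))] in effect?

0..4  vy  (4B, 4-aligned)
4..8  score  (4B, 4-aligned)
8..9  vx  (1B, 1-aligned)
9..12  -- padding (3B)
12..20  cooldown  (8B, 4-aligned)
20..24  ammo  (4B, 4-aligned)
24..25  team  (1B, 1-aligned)
25..28  -- padding (3B)
28..56  hp  (28B, 4-aligned)
sizeof = 56, alignof = 4

56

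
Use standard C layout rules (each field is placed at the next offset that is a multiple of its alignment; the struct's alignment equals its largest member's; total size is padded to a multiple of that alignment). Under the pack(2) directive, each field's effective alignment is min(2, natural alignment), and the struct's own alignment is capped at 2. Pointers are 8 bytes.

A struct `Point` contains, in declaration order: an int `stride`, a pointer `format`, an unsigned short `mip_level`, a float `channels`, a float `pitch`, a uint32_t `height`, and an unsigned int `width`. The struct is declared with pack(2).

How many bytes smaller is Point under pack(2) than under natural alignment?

10

natural layout:
  @0: stride [4B, align 4] → 4
  +4 pad (align 8)
  @8: format [8B, align 8] → 16
  @16: mip_level [2B, align 2] → 18
  +2 pad (align 4)
  @20: channels [4B, align 4] → 24
  @24: pitch [4B, align 4] → 28
  @28: height [4B, align 4] → 32
  @32: width [4B, align 4] → 36
  +4 tail pad (align 8)
  size 40, align 8
packed(2) layout:
  @0: stride [4B, align 2] → 4
  @4: format [8B, align 2] → 12
  @12: mip_level [2B, align 2] → 14
  @14: channels [4B, align 2] → 18
  @18: pitch [4B, align 2] → 22
  @22: height [4B, align 2] → 26
  @26: width [4B, align 2] → 30
  size 30, align 2
40 − 30 = 10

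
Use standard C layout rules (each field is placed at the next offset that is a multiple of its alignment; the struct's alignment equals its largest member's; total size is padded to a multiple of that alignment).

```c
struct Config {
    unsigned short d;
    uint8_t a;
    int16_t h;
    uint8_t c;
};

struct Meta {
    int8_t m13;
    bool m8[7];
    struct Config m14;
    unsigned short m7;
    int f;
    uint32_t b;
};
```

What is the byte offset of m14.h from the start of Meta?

Config: @0: d [2B, align 2] → 2; @2: a [1B, align 1] → 3; +1 pad (align 2); @4: h [2B, align 2] → 6; @6: c [1B, align 1] → 7; +1 tail pad (align 2); size 8, align 2
@0: m13 [1B, align 1] → 1
@1: m8 [7B, align 1] → 8
@8: m14 [8B, align 2] → 16
within Config: h at 4
8 + 4 = 12

12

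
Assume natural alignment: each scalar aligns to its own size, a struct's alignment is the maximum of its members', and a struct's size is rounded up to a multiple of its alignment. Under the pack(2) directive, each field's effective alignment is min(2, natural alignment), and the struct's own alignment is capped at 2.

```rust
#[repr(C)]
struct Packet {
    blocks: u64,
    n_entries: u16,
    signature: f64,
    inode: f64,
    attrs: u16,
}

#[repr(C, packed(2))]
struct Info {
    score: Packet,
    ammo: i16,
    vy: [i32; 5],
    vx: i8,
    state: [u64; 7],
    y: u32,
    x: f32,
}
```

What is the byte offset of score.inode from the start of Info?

24

Packet: 0..8  blocks  (8B, 8-aligned); 8..10  n_entries  (2B, 2-aligned); 10..16  -- padding (6B); 16..24  signature  (8B, 8-aligned); 24..32  inode  (8B, 8-aligned); 32..34  attrs  (2B, 2-aligned); 34..40  -- tail padding (6B); sizeof = 40, alignof = 8
0..40  score  (40B, 2-aligned)
within Packet: inode at 24
0 + 24 = 24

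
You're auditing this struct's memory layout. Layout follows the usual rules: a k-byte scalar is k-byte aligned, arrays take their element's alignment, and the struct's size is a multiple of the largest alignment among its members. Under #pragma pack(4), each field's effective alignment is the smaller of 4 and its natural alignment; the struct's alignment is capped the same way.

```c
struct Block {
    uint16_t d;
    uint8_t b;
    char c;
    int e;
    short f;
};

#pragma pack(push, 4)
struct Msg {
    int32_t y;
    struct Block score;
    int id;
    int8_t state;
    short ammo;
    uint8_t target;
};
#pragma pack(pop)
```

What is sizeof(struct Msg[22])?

Block: @0: d [2B, align 2] → 2; @2: b [1B, align 1] → 3; @3: c [1B, align 1] → 4; @4: e [4B, align 4] → 8; @8: f [2B, align 2] → 10; +2 tail pad (align 4); size 12, align 4
@0: y [4B, align 4] → 4
@4: score [12B, align 4] → 16
@16: id [4B, align 4] → 20
@20: state [1B, align 1] → 21
+1 pad (align 2)
@22: ammo [2B, align 2] → 24
@24: target [1B, align 1] → 25
+3 tail pad (align 4)
size 28, align 4
array of 22: 22 × 28 = 616

616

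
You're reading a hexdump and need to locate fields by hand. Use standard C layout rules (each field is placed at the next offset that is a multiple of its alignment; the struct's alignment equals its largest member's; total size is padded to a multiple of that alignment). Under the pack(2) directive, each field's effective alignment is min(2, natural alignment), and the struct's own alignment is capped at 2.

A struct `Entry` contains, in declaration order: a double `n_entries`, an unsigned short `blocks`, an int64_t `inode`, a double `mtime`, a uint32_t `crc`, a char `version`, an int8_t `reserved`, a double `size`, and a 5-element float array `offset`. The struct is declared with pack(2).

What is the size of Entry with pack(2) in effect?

@0: n_entries [8B, align 2] → 8
@8: blocks [2B, align 2] → 10
@10: inode [8B, align 2] → 18
@18: mtime [8B, align 2] → 26
@26: crc [4B, align 2] → 30
@30: version [1B, align 1] → 31
@31: reserved [1B, align 1] → 32
@32: size [8B, align 2] → 40
@40: offset [20B, align 2] → 60
size 60, align 2

60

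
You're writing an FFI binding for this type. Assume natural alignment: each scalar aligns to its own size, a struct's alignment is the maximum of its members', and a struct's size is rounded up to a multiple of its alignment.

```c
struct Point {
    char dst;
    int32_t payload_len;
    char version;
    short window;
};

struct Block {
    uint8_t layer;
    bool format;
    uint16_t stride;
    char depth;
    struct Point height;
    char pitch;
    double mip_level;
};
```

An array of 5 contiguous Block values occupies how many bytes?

Point: @0: dst [1B, align 1] → 1; +3 pad (align 4); @4: payload_len [4B, align 4] → 8; @8: version [1B, align 1] → 9; +1 pad (align 2); @10: window [2B, align 2] → 12; size 12, align 4
@0: layer [1B, align 1] → 1
@1: format [1B, align 1] → 2
@2: stride [2B, align 2] → 4
@4: depth [1B, align 1] → 5
+3 pad (align 4)
@8: height [12B, align 4] → 20
@20: pitch [1B, align 1] → 21
+3 pad (align 8)
@24: mip_level [8B, align 8] → 32
size 32, align 8
array of 5: 5 × 32 = 160

160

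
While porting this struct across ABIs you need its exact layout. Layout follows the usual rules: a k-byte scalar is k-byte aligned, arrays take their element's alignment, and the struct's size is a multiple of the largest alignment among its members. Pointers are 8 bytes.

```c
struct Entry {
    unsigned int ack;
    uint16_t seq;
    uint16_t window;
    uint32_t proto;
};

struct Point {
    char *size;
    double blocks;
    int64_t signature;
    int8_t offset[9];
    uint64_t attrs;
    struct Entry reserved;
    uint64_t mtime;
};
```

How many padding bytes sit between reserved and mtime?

4

Entry: @0: ack [4B, align 4] → 4; @4: seq [2B, align 2] → 6; @6: window [2B, align 2] → 8; @8: proto [4B, align 4] → 12; size 12, align 4
@0: size [8B, align 8] → 8
@8: blocks [8B, align 8] → 16
@16: signature [8B, align 8] → 24
@24: offset [9B, align 1] → 33
+7 pad (align 8)
@40: attrs [8B, align 8] → 48
@48: reserved [12B, align 4] → 60
+4 pad (align 8)
@64: mtime [8B, align 8] → 72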